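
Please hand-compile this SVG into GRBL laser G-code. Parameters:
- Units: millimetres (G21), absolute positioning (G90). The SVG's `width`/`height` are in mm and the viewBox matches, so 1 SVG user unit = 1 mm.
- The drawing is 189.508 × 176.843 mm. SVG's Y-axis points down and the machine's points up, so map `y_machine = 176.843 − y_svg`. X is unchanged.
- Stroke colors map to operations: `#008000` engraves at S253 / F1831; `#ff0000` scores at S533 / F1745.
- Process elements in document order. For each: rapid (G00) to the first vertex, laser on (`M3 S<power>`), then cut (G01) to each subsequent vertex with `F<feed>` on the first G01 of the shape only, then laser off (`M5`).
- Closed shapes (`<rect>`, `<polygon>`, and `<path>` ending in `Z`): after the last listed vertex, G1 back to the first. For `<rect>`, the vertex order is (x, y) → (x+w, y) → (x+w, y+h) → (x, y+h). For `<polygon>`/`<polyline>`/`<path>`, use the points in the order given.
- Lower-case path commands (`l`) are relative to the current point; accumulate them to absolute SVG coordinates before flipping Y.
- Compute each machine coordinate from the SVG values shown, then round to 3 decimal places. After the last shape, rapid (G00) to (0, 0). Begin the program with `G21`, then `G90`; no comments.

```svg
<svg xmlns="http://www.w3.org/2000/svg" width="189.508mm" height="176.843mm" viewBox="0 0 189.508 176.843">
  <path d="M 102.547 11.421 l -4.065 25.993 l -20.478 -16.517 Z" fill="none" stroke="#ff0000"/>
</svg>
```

G21
G90
G00 X102.547 Y165.422
M3 S533
G01 X98.482 Y139.429 F1745
G01 X78.004 Y155.946
G01 X102.547 Y165.422
M5
G00 X0.000 Y0.000

viewBox `0 0 189.508 176.843` with mm width/height → 1 unit = 1 mm. Flip: y_m = 176.843 − y_svg.

**Shape 1** — `<path>` regular polygon, stroke `#ff0000` → score (S533, F1745). Machine vertices: (102.547,165.422) → (98.482,139.429) → (78.004,155.946) → (102.547,165.422). Closed: final G1 returns to the first vertex.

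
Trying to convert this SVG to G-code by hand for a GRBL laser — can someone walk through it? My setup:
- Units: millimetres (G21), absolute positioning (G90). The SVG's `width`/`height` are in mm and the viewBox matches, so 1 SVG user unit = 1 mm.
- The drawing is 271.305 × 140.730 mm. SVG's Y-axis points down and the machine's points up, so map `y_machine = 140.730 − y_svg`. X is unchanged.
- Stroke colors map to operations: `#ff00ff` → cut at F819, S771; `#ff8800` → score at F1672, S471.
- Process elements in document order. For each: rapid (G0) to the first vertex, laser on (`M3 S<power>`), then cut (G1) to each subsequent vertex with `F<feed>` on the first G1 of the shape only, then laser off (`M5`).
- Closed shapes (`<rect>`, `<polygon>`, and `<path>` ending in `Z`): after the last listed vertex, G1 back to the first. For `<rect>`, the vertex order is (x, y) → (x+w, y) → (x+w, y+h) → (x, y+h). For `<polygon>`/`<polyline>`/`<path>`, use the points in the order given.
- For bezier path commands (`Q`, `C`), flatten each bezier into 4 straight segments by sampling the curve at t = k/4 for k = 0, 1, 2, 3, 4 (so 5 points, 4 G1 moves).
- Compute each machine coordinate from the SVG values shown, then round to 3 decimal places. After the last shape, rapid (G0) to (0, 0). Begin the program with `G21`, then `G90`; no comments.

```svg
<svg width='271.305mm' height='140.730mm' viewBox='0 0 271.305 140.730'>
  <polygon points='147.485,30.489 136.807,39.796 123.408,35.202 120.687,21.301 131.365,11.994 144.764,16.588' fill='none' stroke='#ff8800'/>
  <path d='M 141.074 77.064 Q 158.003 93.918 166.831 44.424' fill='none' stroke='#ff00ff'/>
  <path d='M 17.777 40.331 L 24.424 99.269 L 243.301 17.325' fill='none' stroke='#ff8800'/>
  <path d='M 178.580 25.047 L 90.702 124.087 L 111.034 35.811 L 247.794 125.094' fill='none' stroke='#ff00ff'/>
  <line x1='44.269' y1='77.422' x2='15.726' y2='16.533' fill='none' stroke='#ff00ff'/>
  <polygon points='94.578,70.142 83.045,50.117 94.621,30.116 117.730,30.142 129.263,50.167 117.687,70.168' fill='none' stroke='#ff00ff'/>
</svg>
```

Since the viewBox matches the mm dimensions, user units are millimetres directly. The only transform is the Y-flip y_m = 140.730 − y_svg.

Shape 1 is a regular polygon drawn with `<polygon>`. Its stroke #ff8800 means score at S471, F1672. After flipping Y the toolpath is (147.485,110.241) → (136.807,100.934) → (123.408,105.528) → (120.687,119.429) → (131.365,128.736) → (144.764,124.142) → (147.485,110.241), returning to the start.

Shape 2 is a quadratic bezier drawn with `<path>`. Its stroke #ff00ff means cut at S771, F819. After flipping Y the toolpath is (141.074,63.666) → (149.032,59.386) → (155.978,63.399) → (161.911,75.706) → (166.831,96.306).

Shape 3 is a open polyline drawn with `<path>`. Its stroke #ff8800 means score at S471, F1672. After flipping Y the toolpath is (17.777,100.399) → (24.424,41.461) → (243.301,123.405).

Shape 4 is a open polyline drawn with `<path>`. Its stroke #ff00ff means cut at S771, F819. After flipping Y the toolpath is (178.580,115.683) → (90.702,16.643) → (111.034,104.919) → (247.794,15.636).

Shape 5 is a line segment drawn with `<line>`. Its stroke #ff00ff means cut at S771, F819. After flipping Y the toolpath is (44.269,63.308) → (15.726,124.197).

Shape 6 is a regular polygon drawn with `<polygon>`. Its stroke #ff00ff means cut at S771, F819. After flipping Y the toolpath is (94.578,70.588) → (83.045,90.613) → (94.621,110.614) → (117.730,110.588) → (129.263,90.563) → (117.687,70.562) → (94.578,70.588), returning to the start.

G21
G90
G0 X147.485 Y110.241
M3 S471
G1 X136.807 Y100.934 F1672
G1 X123.408 Y105.528
G1 X120.687 Y119.429
G1 X131.365 Y128.736
G1 X144.764 Y124.142
G1 X147.485 Y110.241
M5
G0 X141.074 Y63.666
M3 S771
G1 X149.032 Y59.386 F819
G1 X155.978 Y63.399
G1 X161.911 Y75.706
G1 X166.831 Y96.306
M5
G0 X17.777 Y100.399
M3 S471
G1 X24.424 Y41.461 F1672
G1 X243.301 Y123.405
M5
G0 X178.580 Y115.683
M3 S771
G1 X90.702 Y16.643 F819
G1 X111.034 Y104.919
G1 X247.794 Y15.636
M5
G0 X44.269 Y63.308
M3 S771
G1 X15.726 Y124.197 F819
M5
G0 X94.578 Y70.588
M3 S771
G1 X83.045 Y90.613 F819
G1 X94.621 Y110.614
G1 X117.730 Y110.588
G1 X129.263 Y90.563
G1 X117.687 Y70.562
G1 X94.578 Y70.588
M5
G0 X0.000 Y0.000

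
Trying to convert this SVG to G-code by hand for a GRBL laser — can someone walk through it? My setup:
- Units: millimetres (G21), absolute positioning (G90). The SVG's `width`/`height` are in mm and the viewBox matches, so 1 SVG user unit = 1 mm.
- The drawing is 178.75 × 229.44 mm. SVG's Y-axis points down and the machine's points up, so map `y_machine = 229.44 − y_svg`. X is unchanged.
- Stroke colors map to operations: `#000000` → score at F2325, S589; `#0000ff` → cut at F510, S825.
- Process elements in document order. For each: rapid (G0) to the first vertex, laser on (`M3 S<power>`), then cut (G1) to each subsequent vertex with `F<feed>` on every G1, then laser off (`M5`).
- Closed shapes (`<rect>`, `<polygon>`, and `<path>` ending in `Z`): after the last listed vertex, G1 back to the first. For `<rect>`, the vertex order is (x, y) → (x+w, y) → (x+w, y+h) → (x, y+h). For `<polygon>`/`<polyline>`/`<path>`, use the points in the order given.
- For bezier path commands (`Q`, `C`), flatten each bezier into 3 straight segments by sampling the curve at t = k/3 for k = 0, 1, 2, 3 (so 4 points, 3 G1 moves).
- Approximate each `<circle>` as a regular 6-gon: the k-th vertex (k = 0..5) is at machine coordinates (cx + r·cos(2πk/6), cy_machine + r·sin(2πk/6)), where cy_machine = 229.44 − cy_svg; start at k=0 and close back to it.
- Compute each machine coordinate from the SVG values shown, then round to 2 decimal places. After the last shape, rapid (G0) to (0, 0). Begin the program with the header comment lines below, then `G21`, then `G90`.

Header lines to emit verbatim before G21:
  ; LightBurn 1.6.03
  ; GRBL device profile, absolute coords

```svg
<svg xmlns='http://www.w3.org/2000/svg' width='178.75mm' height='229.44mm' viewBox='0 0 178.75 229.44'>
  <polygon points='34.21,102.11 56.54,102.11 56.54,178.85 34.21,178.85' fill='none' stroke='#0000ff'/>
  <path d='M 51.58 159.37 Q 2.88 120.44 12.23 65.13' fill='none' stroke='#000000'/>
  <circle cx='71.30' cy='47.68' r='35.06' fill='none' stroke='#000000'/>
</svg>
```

; LightBurn 1.6.03
; GRBL device profile, absolute coords
G21
G90
G0 X34.21 Y127.33
M3 S825
G1 X56.54 Y127.33 F510
G1 X56.54 Y50.59 F510
G1 X34.21 Y50.59 F510
G1 X34.21 Y127.33 F510
M5
G0 X51.58 Y70.07
M3 S589
G1 X25.56 Y97.84 F2325
G1 X12.45 Y129.26 F2325
G1 X12.23 Y164.31 F2325
M5
G0 X106.36 Y181.76
M3 S589
G1 X88.83 Y212.12 F2325
G1 X53.77 Y212.12 F2325
G1 X36.24 Y181.76 F2325
G1 X53.77 Y151.40 F2325
G1 X88.83 Y151.40 F2325
G1 X106.36 Y181.76 F2325
M5
G0 X0.00 Y0.00

1 u = 1 mm; y_m = 229.44 − y.

[1] `<polygon>` rectangle, #0000ff→cut S825 F510: (34.21,127.33) → (56.54,127.33) → (56.54,50.59) → (34.21,50.59) → (34.21,127.33) (closed)

[2] `<path>` quadratic bezier, #000000→score S589 F2325: (51.58,70.07) → (25.56,97.84) → (12.45,129.26) → (12.23,164.31)

[3] `<circle>` circle, #000000→score S589 F2325: (106.36,181.76) → (88.83,212.12) → (53.77,212.12) → (36.24,181.76) → (53.77,151.40) → (88.83,151.40) → (106.36,181.76) (closed)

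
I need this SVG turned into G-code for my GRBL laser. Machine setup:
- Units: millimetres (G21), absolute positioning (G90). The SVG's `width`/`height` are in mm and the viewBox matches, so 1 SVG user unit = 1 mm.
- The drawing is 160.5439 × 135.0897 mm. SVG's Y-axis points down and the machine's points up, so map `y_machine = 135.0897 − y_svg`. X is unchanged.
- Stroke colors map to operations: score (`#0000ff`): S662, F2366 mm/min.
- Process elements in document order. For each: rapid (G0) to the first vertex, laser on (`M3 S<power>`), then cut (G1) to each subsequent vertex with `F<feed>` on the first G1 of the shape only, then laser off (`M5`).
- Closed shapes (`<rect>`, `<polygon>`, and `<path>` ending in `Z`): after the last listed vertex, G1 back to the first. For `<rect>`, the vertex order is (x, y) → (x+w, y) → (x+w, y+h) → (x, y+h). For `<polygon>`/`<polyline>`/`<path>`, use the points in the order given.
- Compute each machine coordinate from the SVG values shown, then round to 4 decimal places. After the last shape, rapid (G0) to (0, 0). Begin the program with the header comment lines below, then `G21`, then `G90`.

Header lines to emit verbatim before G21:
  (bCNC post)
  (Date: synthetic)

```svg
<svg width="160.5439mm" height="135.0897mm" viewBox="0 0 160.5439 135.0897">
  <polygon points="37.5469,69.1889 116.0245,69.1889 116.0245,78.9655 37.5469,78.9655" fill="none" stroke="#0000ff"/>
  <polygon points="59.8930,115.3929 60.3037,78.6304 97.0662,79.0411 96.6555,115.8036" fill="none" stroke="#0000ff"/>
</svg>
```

viewBox `0 0 160.5439 135.0897` with mm width/height → 1 unit = 1 mm. Flip: y_m = 135.0897 − y_svg.

**Shape 1** — `<polygon>` rectangle, stroke `#0000ff` → score (S662, F2366). Machine vertices: (37.5469,65.9008) → (116.0245,65.9008) → (116.0245,56.1242) → (37.5469,56.1242) → (37.5469,65.9008). Closed: final G1 returns to the first vertex.

**Shape 2** — `<polygon>` regular polygon, stroke `#0000ff` → score (S662, F2366). Machine vertices: (59.8930,19.6968) → (60.3037,56.4593) → (97.0662,56.0486) → (96.6555,19.2861) → (59.8930,19.6968). Closed: final G1 returns to the first vertex.

(bCNC post)
(Date: synthetic)
G21
G90
G0 X37.5469 Y65.9008
M3 S662
G1 X116.0245 Y65.9008 F2366
G1 X116.0245 Y56.1242
G1 X37.5469 Y56.1242
G1 X37.5469 Y65.9008
M5
G0 X59.8930 Y19.6968
M3 S662
G1 X60.3037 Y56.4593 F2366
G1 X97.0662 Y56.0486
G1 X96.6555 Y19.2861
G1 X59.8930 Y19.6968
M5
G0 X0.0000 Y0.0000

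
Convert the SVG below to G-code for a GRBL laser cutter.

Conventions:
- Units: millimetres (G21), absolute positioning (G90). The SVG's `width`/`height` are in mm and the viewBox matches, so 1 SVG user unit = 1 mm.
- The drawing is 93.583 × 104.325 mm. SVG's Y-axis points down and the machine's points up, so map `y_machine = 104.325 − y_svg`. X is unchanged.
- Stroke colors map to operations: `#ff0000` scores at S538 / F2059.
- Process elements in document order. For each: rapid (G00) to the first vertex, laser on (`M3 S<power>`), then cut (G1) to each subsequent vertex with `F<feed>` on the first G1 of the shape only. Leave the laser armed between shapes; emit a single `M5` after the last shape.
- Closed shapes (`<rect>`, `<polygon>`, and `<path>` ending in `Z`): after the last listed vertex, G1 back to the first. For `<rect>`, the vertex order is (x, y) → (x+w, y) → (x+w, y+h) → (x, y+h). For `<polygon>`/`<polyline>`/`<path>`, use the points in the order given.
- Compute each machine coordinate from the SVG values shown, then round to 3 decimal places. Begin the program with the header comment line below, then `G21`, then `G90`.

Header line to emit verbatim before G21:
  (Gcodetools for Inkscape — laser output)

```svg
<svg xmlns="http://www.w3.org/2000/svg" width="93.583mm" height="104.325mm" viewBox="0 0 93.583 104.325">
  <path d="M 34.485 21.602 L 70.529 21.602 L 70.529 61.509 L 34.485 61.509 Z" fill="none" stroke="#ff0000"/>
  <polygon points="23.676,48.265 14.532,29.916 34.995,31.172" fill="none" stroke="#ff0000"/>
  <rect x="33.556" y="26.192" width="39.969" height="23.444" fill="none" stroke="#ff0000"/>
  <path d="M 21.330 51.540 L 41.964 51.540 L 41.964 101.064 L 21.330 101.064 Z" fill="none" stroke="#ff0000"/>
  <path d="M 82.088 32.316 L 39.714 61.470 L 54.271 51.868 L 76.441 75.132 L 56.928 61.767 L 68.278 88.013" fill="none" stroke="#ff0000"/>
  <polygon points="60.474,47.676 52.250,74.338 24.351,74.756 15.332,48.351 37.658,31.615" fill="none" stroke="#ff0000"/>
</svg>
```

(Gcodetools for Inkscape — laser output)
G21
G90
G00 X34.485 Y82.723
M3 S538
G1 X70.529 Y82.723 F2059
G1 X70.529 Y42.816
G1 X34.485 Y42.816
G1 X34.485 Y82.723
G00 X23.676 Y56.060
M3 S538
G1 X14.532 Y74.409 F2059
G1 X34.995 Y73.153
G1 X23.676 Y56.060
G00 X33.556 Y78.133
M3 S538
G1 X73.525 Y78.133 F2059
G1 X73.525 Y54.689
G1 X33.556 Y54.689
G1 X33.556 Y78.133
G00 X21.330 Y52.785
M3 S538
G1 X41.964 Y52.785 F2059
G1 X41.964 Y3.261
G1 X21.330 Y3.261
G1 X21.330 Y52.785
G00 X82.088 Y72.009
M3 S538
G1 X39.714 Y42.855 F2059
G1 X54.271 Y52.457
G1 X76.441 Y29.193
G1 X56.928 Y42.558
G1 X68.278 Y16.312
G00 X60.474 Y56.649
M3 S538
G1 X52.250 Y29.987 F2059
G1 X24.351 Y29.569
G1 X15.332 Y55.974
G1 X37.658 Y72.710
G1 X60.474 Y56.649
M5

viewBox `0 0 93.583 104.325` with mm width/height → 1 unit = 1 mm. Flip: y_m = 104.325 − y_svg.

**Shape 1** — `<path>` rectangle, stroke `#ff0000` → score (S538, F2059). Machine vertices: (34.485,82.723) → (70.529,82.723) → (70.529,42.816) → (34.485,42.816) → (34.485,82.723). Closed: final G1 returns to the first vertex.

**Shape 2** — `<polygon>` regular polygon, stroke `#ff0000` → score (S538, F2059). Machine vertices: (23.676,56.060) → (14.532,74.409) → (34.995,73.153) → (23.676,56.060). Closed: final G1 returns to the first vertex.

**Shape 3** — `<rect>` rectangle, stroke `#ff0000` → score (S538, F2059). Machine vertices: (33.556,78.133) → (73.525,78.133) → (73.525,54.689) → (33.556,54.689) → (33.556,78.133). Closed: final G1 returns to the first vertex.

**Shape 4** — `<path>` rectangle, stroke `#ff0000` → score (S538, F2059). Machine vertices: (21.330,52.785) → (41.964,52.785) → (41.964,3.261) → (21.330,3.261) → (21.330,52.785). Closed: final G1 returns to the first vertex.

**Shape 5** — `<path>` open polyline, stroke `#ff0000` → score (S538, F2059). Machine vertices: (82.088,72.009) → (39.714,42.855) → (54.271,52.457) → (76.441,29.193) → (56.928,42.558) → (68.278,16.312). Open path.

**Shape 6** — `<polygon>` regular polygon, stroke `#ff0000` → score (S538, F2059). Machine vertices: (60.474,56.649) → (52.250,29.987) → (24.351,29.569) → (15.332,55.974) → (37.658,72.710) → (60.474,56.649). Closed: final G1 returns to the first vertex.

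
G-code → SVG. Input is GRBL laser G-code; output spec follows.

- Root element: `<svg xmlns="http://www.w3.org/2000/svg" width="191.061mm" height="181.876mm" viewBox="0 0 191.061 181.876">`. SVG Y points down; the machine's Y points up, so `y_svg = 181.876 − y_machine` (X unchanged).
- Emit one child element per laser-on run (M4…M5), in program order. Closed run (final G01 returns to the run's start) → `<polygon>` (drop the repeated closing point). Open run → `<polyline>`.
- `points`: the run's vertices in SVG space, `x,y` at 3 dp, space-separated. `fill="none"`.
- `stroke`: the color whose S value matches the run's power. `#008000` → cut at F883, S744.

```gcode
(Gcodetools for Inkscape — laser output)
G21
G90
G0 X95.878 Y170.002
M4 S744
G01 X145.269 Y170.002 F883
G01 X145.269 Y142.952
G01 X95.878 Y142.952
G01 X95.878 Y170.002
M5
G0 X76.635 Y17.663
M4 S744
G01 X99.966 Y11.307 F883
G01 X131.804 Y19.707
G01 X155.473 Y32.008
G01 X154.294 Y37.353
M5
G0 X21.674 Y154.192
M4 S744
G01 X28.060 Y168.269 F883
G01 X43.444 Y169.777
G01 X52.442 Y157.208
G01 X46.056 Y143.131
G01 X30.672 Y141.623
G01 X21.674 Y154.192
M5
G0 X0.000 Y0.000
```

Each laser-on run becomes one SVG element. Flip Y back into SVG space with y_svg = 181.876 − y_machine. Every run uses S744, so all elements get stroke `#008000` (cut).

Run 1: The run returns to its start, so emit a `<polygon>` with points (Y-flipped): 95.878,11.874 145.269,11.874 145.269,38.924 95.878,38.924.

Run 2: The run is open, so emit a `<polyline>` with points (Y-flipped): 76.635,164.213 99.966,170.569 131.804,162.169 155.473,149.868 154.294,144.523.

Run 3: The run returns to its start, so emit a `<polygon>` with points (Y-flipped): 21.674,27.684 28.060,13.607 43.444,12.099 52.442,24.668 46.056,38.745 30.672,40.253.

<svg xmlns="http://www.w3.org/2000/svg" width="191.061mm" height="181.876mm" viewBox="0 0 191.061 181.876">
  <polygon points="95.878,11.874 145.269,11.874 145.269,38.924 95.878,38.924" fill="none" stroke="#008000"/>
  <polyline points="76.635,164.213 99.966,170.569 131.804,162.169 155.473,149.868 154.294,144.523" fill="none" stroke="#008000"/>
  <polygon points="21.674,27.684 28.060,13.607 43.444,12.099 52.442,24.668 46.056,38.745 30.672,40.253" fill="none" stroke="#008000"/>
</svg>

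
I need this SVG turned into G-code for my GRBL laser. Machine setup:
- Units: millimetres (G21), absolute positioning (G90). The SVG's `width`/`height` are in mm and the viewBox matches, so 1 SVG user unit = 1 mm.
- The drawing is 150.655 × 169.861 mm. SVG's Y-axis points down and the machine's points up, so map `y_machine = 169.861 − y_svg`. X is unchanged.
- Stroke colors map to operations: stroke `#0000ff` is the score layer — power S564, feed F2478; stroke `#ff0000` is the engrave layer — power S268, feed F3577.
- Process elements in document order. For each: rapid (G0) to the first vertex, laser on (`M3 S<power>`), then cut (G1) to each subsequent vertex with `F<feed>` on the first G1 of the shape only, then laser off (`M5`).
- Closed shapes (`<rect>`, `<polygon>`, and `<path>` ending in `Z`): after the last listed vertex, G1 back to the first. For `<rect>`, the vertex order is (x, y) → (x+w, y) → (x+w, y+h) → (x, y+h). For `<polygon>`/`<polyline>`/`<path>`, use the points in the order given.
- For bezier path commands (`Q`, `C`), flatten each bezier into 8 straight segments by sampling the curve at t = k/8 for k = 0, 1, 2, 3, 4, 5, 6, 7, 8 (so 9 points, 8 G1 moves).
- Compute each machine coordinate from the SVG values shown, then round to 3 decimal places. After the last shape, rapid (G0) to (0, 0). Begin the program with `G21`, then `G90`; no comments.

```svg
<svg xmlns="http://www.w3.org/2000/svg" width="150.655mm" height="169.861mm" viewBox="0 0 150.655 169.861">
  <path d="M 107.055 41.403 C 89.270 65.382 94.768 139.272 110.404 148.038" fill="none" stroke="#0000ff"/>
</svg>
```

G21
G90
G0 X107.055 Y128.458
M3 S564
G1 X101.451 Y117.351 F2478
G1 X97.876 Y102.913
G1 X96.176 Y86.492
G1 X96.197 Y69.436
G1 X97.784 Y53.093
G1 X100.783 Y38.811
G1 X105.041 Y27.938
G1 X110.404 Y21.823
M5
G0 X0.000 Y0.000

Since the viewBox matches the mm dimensions, user units are millimetres directly. The only transform is the Y-flip y_m = 169.861 − y_svg.

Shape 1 is a cubic bezier drawn with `<path>`. Its stroke #0000ff means score at S564, F2478. After flipping Y the toolpath is (107.055,128.458) → (101.451,117.351) → (97.876,102.913) → (96.176,86.492) → (96.197,69.436) → (97.784,53.093) → (100.783,38.811) → (105.041,27.938) → (110.404,21.823).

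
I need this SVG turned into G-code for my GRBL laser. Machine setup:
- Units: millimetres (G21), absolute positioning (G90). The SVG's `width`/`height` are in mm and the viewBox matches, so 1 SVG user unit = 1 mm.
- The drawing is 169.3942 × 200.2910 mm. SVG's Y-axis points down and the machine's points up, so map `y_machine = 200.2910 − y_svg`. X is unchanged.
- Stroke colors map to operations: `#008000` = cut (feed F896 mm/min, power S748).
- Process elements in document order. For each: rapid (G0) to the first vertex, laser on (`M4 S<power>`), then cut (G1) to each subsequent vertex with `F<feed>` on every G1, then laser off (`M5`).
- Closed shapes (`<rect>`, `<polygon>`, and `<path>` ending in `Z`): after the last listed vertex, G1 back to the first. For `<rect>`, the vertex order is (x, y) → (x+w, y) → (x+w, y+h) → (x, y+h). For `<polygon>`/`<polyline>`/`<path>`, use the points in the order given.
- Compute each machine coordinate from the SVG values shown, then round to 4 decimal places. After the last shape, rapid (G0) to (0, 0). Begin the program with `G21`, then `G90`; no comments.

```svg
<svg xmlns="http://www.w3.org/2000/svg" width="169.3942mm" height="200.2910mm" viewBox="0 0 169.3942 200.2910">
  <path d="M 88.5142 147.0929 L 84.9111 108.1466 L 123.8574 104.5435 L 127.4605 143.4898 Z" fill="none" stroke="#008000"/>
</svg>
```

G21
G90
G0 X88.5142 Y53.1981
M4 S748
G1 X84.9111 Y92.1444 F896
G1 X123.8574 Y95.7475 F896
G1 X127.4605 Y56.8012 F896
G1 X88.5142 Y53.1981 F896
M5
G0 X0.0000 Y0.0000

1 u = 1 mm; y_m = 200.2910 − y.

[1] `<path>` regular polygon, #008000→cut S748 F896: (88.5142,53.1981) → (84.9111,92.1444) → (123.8574,95.7475) → (127.4605,56.8012) → (88.5142,53.1981) (closed)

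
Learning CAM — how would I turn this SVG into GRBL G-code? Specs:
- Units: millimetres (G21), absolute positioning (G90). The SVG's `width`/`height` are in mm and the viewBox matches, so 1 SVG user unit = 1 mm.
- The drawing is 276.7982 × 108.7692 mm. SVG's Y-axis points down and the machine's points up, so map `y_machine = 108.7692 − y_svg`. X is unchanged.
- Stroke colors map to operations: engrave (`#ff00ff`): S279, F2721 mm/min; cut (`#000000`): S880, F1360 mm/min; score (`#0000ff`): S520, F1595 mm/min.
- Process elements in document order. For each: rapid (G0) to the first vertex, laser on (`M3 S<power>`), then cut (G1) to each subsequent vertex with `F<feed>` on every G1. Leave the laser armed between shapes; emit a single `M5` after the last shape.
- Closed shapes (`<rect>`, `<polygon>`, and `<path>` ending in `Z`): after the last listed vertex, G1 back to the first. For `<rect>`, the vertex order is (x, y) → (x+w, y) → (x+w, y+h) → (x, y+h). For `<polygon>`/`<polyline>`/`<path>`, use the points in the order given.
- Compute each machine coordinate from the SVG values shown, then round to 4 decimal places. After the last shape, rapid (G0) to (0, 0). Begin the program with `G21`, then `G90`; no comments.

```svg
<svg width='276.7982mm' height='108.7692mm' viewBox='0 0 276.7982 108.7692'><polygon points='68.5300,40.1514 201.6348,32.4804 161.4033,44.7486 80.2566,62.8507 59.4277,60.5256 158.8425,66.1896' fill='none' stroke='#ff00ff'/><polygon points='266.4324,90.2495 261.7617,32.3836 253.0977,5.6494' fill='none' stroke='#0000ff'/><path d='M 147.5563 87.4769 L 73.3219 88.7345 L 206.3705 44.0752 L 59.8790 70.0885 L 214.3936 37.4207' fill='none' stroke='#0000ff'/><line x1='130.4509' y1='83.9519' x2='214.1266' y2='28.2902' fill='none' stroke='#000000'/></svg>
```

G21
G90
G0 X68.5300 Y68.6178
M3 S279
G1 X201.6348 Y76.2888 F2721
G1 X161.4033 Y64.0206 F2721
G1 X80.2566 Y45.9185 F2721
G1 X59.4277 Y48.2436 F2721
G1 X158.8425 Y42.5796 F2721
G1 X68.5300 Y68.6178 F2721
G0 X266.4324 Y18.5197
M3 S520
G1 X261.7617 Y76.3856 F1595
G1 X253.0977 Y103.1198 F1595
G1 X266.4324 Y18.5197 F1595
G0 X147.5563 Y21.2923
M3 S520
G1 X73.3219 Y20.0347 F1595
G1 X206.3705 Y64.6940 F1595
G1 X59.8790 Y38.6807 F1595
G1 X214.3936 Y71.3485 F1595
G0 X130.4509 Y24.8173
M3 S880
G1 X214.1266 Y80.4790 F1360
M5
G0 X0.0000 Y0.0000

viewBox `0 0 276.7982 108.7692` with mm width/height → 1 unit = 1 mm. Flip: y_m = 108.7692 − y_svg.

**Shape 1** — `<polygon>` closed polygon, stroke `#ff00ff` → engrave (S279, F2721). Machine vertices: (68.5300,68.6178) → (201.6348,76.2888) → (161.4033,64.0206) → (80.2566,45.9185) → (59.4277,48.2436) → (158.8425,42.5796) → (68.5300,68.6178). Closed: final G1 returns to the first vertex.

**Shape 2** — `<polygon>` closed polygon, stroke `#0000ff` → score (S520, F1595). Machine vertices: (266.4324,18.5197) → (261.7617,76.3856) → (253.0977,103.1198) → (266.4324,18.5197). Closed: final G1 returns to the first vertex.

**Shape 3** — `<path>` open polyline, stroke `#0000ff` → score (S520, F1595). Machine vertices: (147.5563,21.2923) → (73.3219,20.0347) → (206.3705,64.6940) → (59.8790,38.6807) → (214.3936,71.3485). Open path.

**Shape 4** — `<line>` line segment, stroke `#000000` → cut (S880, F1360). Machine vertices: (130.4509,24.8173) → (214.1266,80.4790). Open path.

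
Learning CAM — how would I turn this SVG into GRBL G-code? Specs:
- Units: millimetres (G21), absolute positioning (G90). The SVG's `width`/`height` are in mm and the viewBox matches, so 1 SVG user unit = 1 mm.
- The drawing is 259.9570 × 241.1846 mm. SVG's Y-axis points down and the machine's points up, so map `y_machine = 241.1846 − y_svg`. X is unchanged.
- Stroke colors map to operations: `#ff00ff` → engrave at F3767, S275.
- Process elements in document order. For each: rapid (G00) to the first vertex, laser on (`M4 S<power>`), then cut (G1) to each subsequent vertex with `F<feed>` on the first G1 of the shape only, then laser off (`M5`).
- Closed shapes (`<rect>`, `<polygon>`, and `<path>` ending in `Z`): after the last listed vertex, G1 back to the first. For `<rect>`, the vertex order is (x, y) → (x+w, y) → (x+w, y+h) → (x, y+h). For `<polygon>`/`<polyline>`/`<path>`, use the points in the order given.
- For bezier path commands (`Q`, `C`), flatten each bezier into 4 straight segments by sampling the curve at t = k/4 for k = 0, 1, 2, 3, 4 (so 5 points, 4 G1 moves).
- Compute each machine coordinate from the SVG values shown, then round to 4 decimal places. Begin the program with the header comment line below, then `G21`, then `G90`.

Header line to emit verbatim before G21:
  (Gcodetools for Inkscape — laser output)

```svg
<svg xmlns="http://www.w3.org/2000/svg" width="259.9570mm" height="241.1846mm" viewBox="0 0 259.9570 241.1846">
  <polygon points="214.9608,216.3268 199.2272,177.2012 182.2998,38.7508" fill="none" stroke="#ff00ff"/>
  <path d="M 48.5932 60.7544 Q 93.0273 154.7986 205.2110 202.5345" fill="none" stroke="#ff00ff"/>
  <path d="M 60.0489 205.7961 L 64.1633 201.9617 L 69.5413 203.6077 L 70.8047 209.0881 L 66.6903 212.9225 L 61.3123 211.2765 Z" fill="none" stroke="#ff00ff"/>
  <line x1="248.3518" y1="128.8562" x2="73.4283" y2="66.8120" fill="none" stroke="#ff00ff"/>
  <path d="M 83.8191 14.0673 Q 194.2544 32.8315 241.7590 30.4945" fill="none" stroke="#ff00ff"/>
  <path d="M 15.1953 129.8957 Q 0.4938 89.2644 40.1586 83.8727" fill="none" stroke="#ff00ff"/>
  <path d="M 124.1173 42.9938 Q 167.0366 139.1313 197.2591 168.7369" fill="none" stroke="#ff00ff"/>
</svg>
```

(Gcodetools for Inkscape — laser output)
G21
G90
G00 X214.9608 Y24.8578
M4 S275
G1 X199.2272 Y63.9834 F3767
G1 X182.2998 Y202.4338
G1 X214.9608 Y24.8578
M5
G00 X48.5932 Y180.4302
M4 S275
G1 X75.0446 Y136.3024 F3767
G1 X109.9647 Y97.9631
G1 X153.3535 Y65.4123
G1 X205.2110 Y38.6501
M5
G00 X60.0489 Y35.3885
M4 S275
G1 X64.1633 Y39.2229 F3767
G1 X69.5413 Y37.5769
G1 X70.8047 Y32.0965
G1 X66.6903 Y28.2621
G1 X61.3123 Y29.9081
G1 X60.0489 Y35.3885
M5
G00 X248.3518 Y112.3284
M4 S275
G1 X73.4283 Y174.3726 F3767
M5
G00 X83.8191 Y227.1173
M4 S275
G1 X135.1036 Y219.0540 F3767
G1 X178.5217 Y213.6284
G1 X214.0735 Y210.8404
G1 X241.7590 Y210.6901
M5
G00 X15.1953 Y111.2889
M4 S275
G1 X11.2424 Y129.4021 F3767
G1 X14.0854 Y143.1103
G1 X23.7241 Y152.4136
G1 X40.1586 Y157.3119
M5
G00 X124.1173 Y198.1908
M4 S275
G1 X144.7834 Y154.2803 F3767
G1 X163.8624 Y118.6863
G1 X181.3543 Y91.4087
G1 X197.2591 Y72.4477
M5

Since the viewBox matches the mm dimensions, user units are millimetres directly. The only transform is the Y-flip y_m = 241.1846 − y_svg.

Shape 1 is a closed polygon drawn with `<polygon>`. Its stroke #ff00ff means engrave at S275, F3767. After flipping Y the toolpath is (214.9608,24.8578) → (199.2272,63.9834) → (182.2998,202.4338) → (214.9608,24.8578), returning to the start.

Shape 2 is a quadratic bezier drawn with `<path>`. Its stroke #ff00ff means engrave at S275, F3767. After flipping Y the toolpath is (48.5932,180.4302) → (75.0446,136.3024) → (109.9647,97.9631) → (153.3535,65.4123) → (205.2110,38.6501).

Shape 3 is a regular polygon drawn with `<path>`. Its stroke #ff00ff means engrave at S275, F3767. After flipping Y the toolpath is (60.0489,35.3885) → (64.1633,39.2229) → (69.5413,37.5769) → (70.8047,32.0965) → (66.6903,28.2621) → (61.3123,29.9081) → (60.0489,35.3885), returning to the start.

Shape 4 is a line segment drawn with `<line>`. Its stroke #ff00ff means engrave at S275, F3767. After flipping Y the toolpath is (248.3518,112.3284) → (73.4283,174.3726).

Shape 5 is a quadratic bezier drawn with `<path>`. Its stroke #ff00ff means engrave at S275, F3767. After flipping Y the toolpath is (83.8191,227.1173) → (135.1036,219.0540) → (178.5217,213.6284) → (214.0735,210.8404) → (241.7590,210.6901).

Shape 6 is a quadratic bezier drawn with `<path>`. Its stroke #ff00ff means engrave at S275, F3767. After flipping Y the toolpath is (15.1953,111.2889) → (11.2424,129.4021) → (14.0854,143.1103) → (23.7241,152.4136) → (40.1586,157.3119).

Shape 7 is a quadratic bezier drawn with `<path>`. Its stroke #ff00ff means engrave at S275, F3767. After flipping Y the toolpath is (124.1173,198.1908) → (144.7834,154.2803) → (163.8624,118.6863) → (181.3543,91.4087) → (197.2591,72.4477).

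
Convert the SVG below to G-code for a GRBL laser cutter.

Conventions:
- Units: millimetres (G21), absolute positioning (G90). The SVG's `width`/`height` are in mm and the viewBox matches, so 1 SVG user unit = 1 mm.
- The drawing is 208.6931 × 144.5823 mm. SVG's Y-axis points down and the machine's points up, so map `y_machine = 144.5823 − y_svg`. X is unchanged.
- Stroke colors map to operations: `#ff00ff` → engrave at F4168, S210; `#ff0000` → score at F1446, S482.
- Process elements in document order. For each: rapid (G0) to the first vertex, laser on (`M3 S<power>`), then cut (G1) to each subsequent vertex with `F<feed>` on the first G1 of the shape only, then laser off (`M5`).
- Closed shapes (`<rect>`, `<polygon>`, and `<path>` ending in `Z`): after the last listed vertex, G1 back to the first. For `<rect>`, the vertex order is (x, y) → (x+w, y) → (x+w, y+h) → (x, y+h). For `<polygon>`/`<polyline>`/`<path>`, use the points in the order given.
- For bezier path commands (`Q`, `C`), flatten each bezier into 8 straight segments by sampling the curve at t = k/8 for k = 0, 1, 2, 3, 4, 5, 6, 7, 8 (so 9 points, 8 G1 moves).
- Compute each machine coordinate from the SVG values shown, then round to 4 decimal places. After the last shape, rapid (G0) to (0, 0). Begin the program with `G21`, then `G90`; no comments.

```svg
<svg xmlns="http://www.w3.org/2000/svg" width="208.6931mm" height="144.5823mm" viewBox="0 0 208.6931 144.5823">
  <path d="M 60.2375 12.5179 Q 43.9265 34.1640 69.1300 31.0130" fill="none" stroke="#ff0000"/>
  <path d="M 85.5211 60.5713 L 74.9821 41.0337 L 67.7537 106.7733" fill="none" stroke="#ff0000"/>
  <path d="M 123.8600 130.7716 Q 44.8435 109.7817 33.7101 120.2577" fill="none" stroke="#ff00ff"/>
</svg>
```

Since the viewBox matches the mm dimensions, user units are millimetres directly. The only transform is the Y-flip y_m = 144.5823 − y_svg.

Shape 1 is a quadratic bezier drawn with `<path>`. Its stroke #ff0000 means score at S482, F1446. After flipping Y the toolpath is (60.2375,132.0644) → (56.8084,127.0403) → (54.6767,122.7912) → (53.8422,119.3169) → (54.3051,116.6176) → (56.0654,114.6931) → (59.1229,113.5436) → (63.4778,113.1690) → (69.1300,113.5693).

Shape 2 is a open polyline drawn with `<path>`. Its stroke #ff0000 means score at S482, F1446. After flipping Y the toolpath is (85.5211,84.0110) → (74.9821,103.5486) → (67.7537,37.8090).

Shape 3 is a quadratic bezier drawn with `<path>`. Its stroke #ff00ff means engrave at S210, F4168. After flipping Y the toolpath is (123.8600,13.8107) → (105.1665,18.5665) → (88.5944,22.3390) → (74.1437,25.1282) → (61.8143,26.9341) → (51.6062,27.7567) → (43.5195,27.5960) → (37.5541,26.4519) → (33.7101,24.3246).

G21
G90
G0 X60.2375 Y132.0644
M3 S482
G1 X56.8084 Y127.0403 F1446
G1 X54.6767 Y122.7912
G1 X53.8422 Y119.3169
G1 X54.3051 Y116.6176
G1 X56.0654 Y114.6931
G1 X59.1229 Y113.5436
G1 X63.4778 Y113.1690
G1 X69.1300 Y113.5693
M5
G0 X85.5211 Y84.0110
M3 S482
G1 X74.9821 Y103.5486 F1446
G1 X67.7537 Y37.8090
M5
G0 X123.8600 Y13.8107
M3 S210
G1 X105.1665 Y18.5665 F4168
G1 X88.5944 Y22.3390
G1 X74.1437 Y25.1282
G1 X61.8143 Y26.9341
G1 X51.6062 Y27.7567
G1 X43.5195 Y27.5960
G1 X37.5541 Y26.4519
G1 X33.7101 Y24.3246
M5
G0 X0.0000 Y0.0000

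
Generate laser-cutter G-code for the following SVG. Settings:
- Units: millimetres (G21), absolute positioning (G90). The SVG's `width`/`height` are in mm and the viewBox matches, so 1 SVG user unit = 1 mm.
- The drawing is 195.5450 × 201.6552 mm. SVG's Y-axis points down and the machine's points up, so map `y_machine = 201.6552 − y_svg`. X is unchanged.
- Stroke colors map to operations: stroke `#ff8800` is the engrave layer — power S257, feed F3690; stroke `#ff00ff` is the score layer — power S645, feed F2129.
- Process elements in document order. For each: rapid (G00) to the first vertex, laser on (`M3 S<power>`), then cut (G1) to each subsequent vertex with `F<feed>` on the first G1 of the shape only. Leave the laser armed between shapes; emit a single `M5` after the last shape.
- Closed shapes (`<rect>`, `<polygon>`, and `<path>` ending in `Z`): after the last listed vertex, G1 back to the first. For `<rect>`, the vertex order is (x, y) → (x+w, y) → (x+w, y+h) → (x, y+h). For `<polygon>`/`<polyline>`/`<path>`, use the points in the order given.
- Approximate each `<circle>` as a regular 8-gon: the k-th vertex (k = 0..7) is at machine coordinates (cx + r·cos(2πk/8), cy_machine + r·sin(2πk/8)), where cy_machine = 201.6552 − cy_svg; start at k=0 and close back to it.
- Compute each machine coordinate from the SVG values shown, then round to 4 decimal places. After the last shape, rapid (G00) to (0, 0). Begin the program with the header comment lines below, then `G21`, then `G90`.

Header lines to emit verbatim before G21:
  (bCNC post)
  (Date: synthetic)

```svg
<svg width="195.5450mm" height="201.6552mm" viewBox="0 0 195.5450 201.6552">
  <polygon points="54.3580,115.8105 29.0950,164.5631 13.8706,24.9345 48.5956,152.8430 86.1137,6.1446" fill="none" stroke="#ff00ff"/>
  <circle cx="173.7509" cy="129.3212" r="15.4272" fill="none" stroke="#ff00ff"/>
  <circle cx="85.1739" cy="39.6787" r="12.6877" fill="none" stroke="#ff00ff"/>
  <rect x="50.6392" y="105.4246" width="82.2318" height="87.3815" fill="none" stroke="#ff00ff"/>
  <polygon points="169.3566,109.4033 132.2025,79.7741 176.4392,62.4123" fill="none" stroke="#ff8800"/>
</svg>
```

Since the viewBox matches the mm dimensions, user units are millimetres directly. The only transform is the Y-flip y_m = 201.6552 − y_svg.

Shape 1 is a closed polygon drawn with `<polygon>`. Its stroke #ff00ff means score at S645, F2129. After flipping Y the toolpath is (54.3580,85.8447) → (29.0950,37.0921) → (13.8706,176.7207) → (48.5956,48.8122) → (86.1137,195.5106) → (54.3580,85.8447), returning to the start.

Shape 2 is a circle drawn with `<circle>`. Its stroke #ff00ff means score at S645, F2129. After flipping Y the toolpath is (189.1781,72.3340) → (184.6596,83.2427) → (173.7509,87.7612) → (162.8422,83.2427) → (158.3237,72.3340) → (162.8422,61.4253) → (173.7509,56.9068) → (184.6596,61.4253) → (189.1781,72.3340), returning to the start.

Shape 3 is a circle drawn with `<circle>`. Its stroke #ff00ff means score at S645, F2129. After flipping Y the toolpath is (97.8616,161.9765) → (94.1455,170.9481) → (85.1739,174.6642) → (76.2023,170.9481) → (72.4862,161.9765) → (76.2023,153.0049) → (85.1739,149.2888) → (94.1455,153.0049) → (97.8616,161.9765), returning to the start.

Shape 4 is a rectangle drawn with `<rect>`. Its stroke #ff00ff means score at S645, F2129. After flipping Y the toolpath is (50.6392,96.2306) → (132.8710,96.2306) → (132.8710,8.8491) → (50.6392,8.8491) → (50.6392,96.2306), returning to the start.

Shape 5 is a regular polygon drawn with `<polygon>`. Its stroke #ff8800 means engrave at S257, F3690. After flipping Y the toolpath is (169.3566,92.2519) → (132.2025,121.8811) → (176.4392,139.2429) → (169.3566,92.2519), returning to the start.

(bCNC post)
(Date: synthetic)
G21
G90
G00 X54.3580 Y85.8447
M3 S645
G1 X29.0950 Y37.0921 F2129
G1 X13.8706 Y176.7207
G1 X48.5956 Y48.8122
G1 X86.1137 Y195.5106
G1 X54.3580 Y85.8447
G00 X189.1781 Y72.3340
M3 S645
G1 X184.6596 Y83.2427 F2129
G1 X173.7509 Y87.7612
G1 X162.8422 Y83.2427
G1 X158.3237 Y72.3340
G1 X162.8422 Y61.4253
G1 X173.7509 Y56.9068
G1 X184.6596 Y61.4253
G1 X189.1781 Y72.3340
G00 X97.8616 Y161.9765
M3 S645
G1 X94.1455 Y170.9481 F2129
G1 X85.1739 Y174.6642
G1 X76.2023 Y170.9481
G1 X72.4862 Y161.9765
G1 X76.2023 Y153.0049
G1 X85.1739 Y149.2888
G1 X94.1455 Y153.0049
G1 X97.8616 Y161.9765
G00 X50.6392 Y96.2306
M3 S645
G1 X132.8710 Y96.2306 F2129
G1 X132.8710 Y8.8491
G1 X50.6392 Y8.8491
G1 X50.6392 Y96.2306
G00 X169.3566 Y92.2519
M3 S257
G1 X132.2025 Y121.8811 F3690
G1 X176.4392 Y139.2429
G1 X169.3566 Y92.2519
M5
G00 X0.0000 Y0.0000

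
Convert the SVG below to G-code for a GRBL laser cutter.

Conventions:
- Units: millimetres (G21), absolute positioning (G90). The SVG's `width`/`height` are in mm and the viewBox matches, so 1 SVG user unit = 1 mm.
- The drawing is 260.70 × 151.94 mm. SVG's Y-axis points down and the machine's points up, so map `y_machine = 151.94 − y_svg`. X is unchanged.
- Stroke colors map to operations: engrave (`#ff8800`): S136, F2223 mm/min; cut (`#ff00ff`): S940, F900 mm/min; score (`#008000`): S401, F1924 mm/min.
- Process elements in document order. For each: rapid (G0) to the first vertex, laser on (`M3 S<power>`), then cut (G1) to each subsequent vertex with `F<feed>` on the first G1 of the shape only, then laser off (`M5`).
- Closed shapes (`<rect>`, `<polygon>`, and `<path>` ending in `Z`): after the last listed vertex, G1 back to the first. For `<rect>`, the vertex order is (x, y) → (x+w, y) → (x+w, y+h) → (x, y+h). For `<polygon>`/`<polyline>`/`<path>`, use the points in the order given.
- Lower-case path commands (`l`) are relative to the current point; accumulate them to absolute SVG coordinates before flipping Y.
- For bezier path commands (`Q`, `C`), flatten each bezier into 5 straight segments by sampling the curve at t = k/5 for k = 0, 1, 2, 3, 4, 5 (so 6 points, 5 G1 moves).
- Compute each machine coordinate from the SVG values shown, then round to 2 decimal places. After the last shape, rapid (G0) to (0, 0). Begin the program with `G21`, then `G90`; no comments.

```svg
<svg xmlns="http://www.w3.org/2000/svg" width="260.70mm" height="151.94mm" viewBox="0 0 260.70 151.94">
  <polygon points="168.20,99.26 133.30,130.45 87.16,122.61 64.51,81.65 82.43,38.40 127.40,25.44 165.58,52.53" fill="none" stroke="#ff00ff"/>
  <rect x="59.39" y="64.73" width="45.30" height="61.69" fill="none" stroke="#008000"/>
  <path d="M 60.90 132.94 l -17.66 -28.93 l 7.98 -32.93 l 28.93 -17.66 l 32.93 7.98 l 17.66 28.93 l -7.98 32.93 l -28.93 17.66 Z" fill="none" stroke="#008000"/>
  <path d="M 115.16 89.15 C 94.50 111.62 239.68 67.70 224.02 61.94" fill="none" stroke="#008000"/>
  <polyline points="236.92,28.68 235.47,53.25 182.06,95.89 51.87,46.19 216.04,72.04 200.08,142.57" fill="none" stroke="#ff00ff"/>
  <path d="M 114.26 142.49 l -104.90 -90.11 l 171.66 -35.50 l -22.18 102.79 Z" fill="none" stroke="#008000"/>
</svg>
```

Since the viewBox matches the mm dimensions, user units are millimetres directly. The only transform is the Y-flip y_m = 151.94 − y_svg.

Shape 1 is a regular polygon drawn with `<polygon>`. Its stroke #ff00ff means cut at S940, F900. After flipping Y the toolpath is (168.20,52.68) → (133.30,21.49) → (87.16,29.33) → (64.51,70.29) → (82.43,113.54) → (127.40,126.50) → (165.58,99.41) → (168.20,52.68), returning to the start.

Shape 2 is a rectangle drawn with `<rect>`. Its stroke #008000 means score at S401, F1924. After flipping Y the toolpath is (59.39,87.21) → (104.69,87.21) → (104.69,25.52) → (59.39,25.52) → (59.39,87.21), returning to the start.

Shape 3 is a regular polygon drawn with `<path>`. Its stroke #008000 means score at S401, F1924. After flipping Y the toolpath is (60.90,19.00) → (43.24,47.93) → (51.22,80.86) → (80.15,98.52) → (113.08,90.54) → (130.74,61.61) → (122.76,28.68) → (93.83,11.02) → (60.90,19.00), returning to the start.

Shape 4 is a cubic bezier drawn with `<path>`. Its stroke #008000 means score at S401, F1924. After flipping Y the toolpath is (115.16,62.79) → (120.05,56.44) → (149.06,61.00) → (186.52,71.46) → (216.73,82.80) → (224.02,90.00).

Shape 5 is a open polyline drawn with `<polyline>`. Its stroke #ff00ff means cut at S940, F900. After flipping Y the toolpath is (236.92,123.26) → (235.47,98.69) → (182.06,56.05) → (51.87,105.75) → (216.04,79.90) → (200.08,9.37).

Shape 6 is a closed polygon drawn with `<path>`. Its stroke #008000 means score at S401, F1924. After flipping Y the toolpath is (114.26,9.45) → (9.36,99.56) → (181.02,135.06) → (158.84,32.27) → (114.26,9.45), returning to the start.

G21
G90
G0 X168.20 Y52.68
M3 S940
G1 X133.30 Y21.49 F900
G1 X87.16 Y29.33
G1 X64.51 Y70.29
G1 X82.43 Y113.54
G1 X127.40 Y126.50
G1 X165.58 Y99.41
G1 X168.20 Y52.68
M5
G0 X59.39 Y87.21
M3 S401
G1 X104.69 Y87.21 F1924
G1 X104.69 Y25.52
G1 X59.39 Y25.52
G1 X59.39 Y87.21
M5
G0 X60.90 Y19.00
M3 S401
G1 X43.24 Y47.93 F1924
G1 X51.22 Y80.86
G1 X80.15 Y98.52
G1 X113.08 Y90.54
G1 X130.74 Y61.61
G1 X122.76 Y28.68
G1 X93.83 Y11.02
G1 X60.90 Y19.00
M5
G0 X115.16 Y62.79
M3 S401
G1 X120.05 Y56.44 F1924
G1 X149.06 Y61.00
G1 X186.52 Y71.46
G1 X216.73 Y82.80
G1 X224.02 Y90.00
M5
G0 X236.92 Y123.26
M3 S940
G1 X235.47 Y98.69 F900
G1 X182.06 Y56.05
G1 X51.87 Y105.75
G1 X216.04 Y79.90
G1 X200.08 Y9.37
M5
G0 X114.26 Y9.45
M3 S401
G1 X9.36 Y99.56 F1924
G1 X181.02 Y135.06
G1 X158.84 Y32.27
G1 X114.26 Y9.45
M5
G0 X0.00 Y0.00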